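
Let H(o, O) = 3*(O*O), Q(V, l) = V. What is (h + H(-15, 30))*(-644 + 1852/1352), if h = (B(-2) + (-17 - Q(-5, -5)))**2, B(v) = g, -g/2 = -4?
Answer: -294969822/169 ≈ -1.7454e+6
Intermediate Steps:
g = 8 (g = -2*(-4) = 8)
H(o, O) = 3*O**2
B(v) = 8
h = 16 (h = (8 + (-17 - 1*(-5)))**2 = (8 + (-17 + 5))**2 = (8 - 12)**2 = (-4)**2 = 16)
(h + H(-15, 30))*(-644 + 1852/1352) = (16 + 3*30**2)*(-644 + 1852/1352) = (16 + 3*900)*(-644 + 1852*(1/1352)) = (16 + 2700)*(-644 + 463/338) = 2716*(-217209/338) = -294969822/169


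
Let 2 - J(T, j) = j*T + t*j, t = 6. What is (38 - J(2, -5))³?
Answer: -64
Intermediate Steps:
J(T, j) = 2 - 6*j - T*j (J(T, j) = 2 - (j*T + 6*j) = 2 - (T*j + 6*j) = 2 - (6*j + T*j) = 2 + (-6*j - T*j) = 2 - 6*j - T*j)
(38 - J(2, -5))³ = (38 - (2 - 6*(-5) - 1*2*(-5)))³ = (38 - (2 + 30 + 10))³ = (38 - 1*42)³ = (38 - 42)³ = (-4)³ = -64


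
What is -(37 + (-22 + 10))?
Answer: -25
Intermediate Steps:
-(37 + (-22 + 10)) = -(37 - 12) = -1*25 = -25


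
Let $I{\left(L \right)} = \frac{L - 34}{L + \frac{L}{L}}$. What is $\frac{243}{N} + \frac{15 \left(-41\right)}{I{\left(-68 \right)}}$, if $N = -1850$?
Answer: $- \frac{6354503}{15725} \approx -404.1$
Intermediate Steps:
$I{\left(L \right)} = \frac{-34 + L}{1 + L}$ ($I{\left(L \right)} = \frac{-34 + L}{L + 1} = \frac{-34 + L}{1 + L}$)
$\frac{243}{N} + \frac{15 \left(-41\right)}{I{\left(-68 \right)}} = \frac{243}{-1850} + \frac{15 \left(-41\right)}{\frac{1}{1 - 68} \left(-34 - 68\right)} = 243 \left(- \frac{1}{1850}\right) - \frac{615}{\frac{1}{-67} \left(-102\right)} = - \frac{243}{1850} - \frac{615}{\left(- \frac{1}{67}\right) \left(-102\right)} = - \frac{243}{1850} - \frac{615}{\frac{102}{67}} = - \frac{243}{1850} - \frac{13735}{34} = - \frac{6354503}{15725}$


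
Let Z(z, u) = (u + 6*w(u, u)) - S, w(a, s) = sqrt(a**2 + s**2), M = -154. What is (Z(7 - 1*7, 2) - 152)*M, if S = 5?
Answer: 23870 - 1848*sqrt(2) ≈ 21257.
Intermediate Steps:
Z(z, u) = -5 + u + 6*sqrt(2)*sqrt(u**2) (Z(z, u) = (u + 6*sqrt(u**2 + u**2)) - 1*5 = (u + 6*sqrt(2*u**2)) - 5 = (u + 6*(sqrt(2)*sqrt(u**2))) - 5 = (u + 6*sqrt(2)*sqrt(u**2)) - 5 = -5 + u + 6*sqrt(2)*sqrt(u**2))
(Z(7 - 1*7, 2) - 152)*M = ((-5 + 2 + 6*sqrt(2)*sqrt(2**2)) - 152)*(-154) = ((-5 + 2 + 6*sqrt(2)*sqrt(4)) - 152)*(-154) = ((-5 + 2 + 6*sqrt(2)*2) - 152)*(-154) = ((-5 + 2 + 12*sqrt(2)) - 152)*(-154) = ((-3 + 12*sqrt(2)) - 152)*(-154) = (-155 + 12*sqrt(2))*(-154) = 23870 - 1848*sqrt(2)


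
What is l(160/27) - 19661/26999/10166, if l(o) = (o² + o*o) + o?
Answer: 15238661890811/200089966986 ≈ 76.159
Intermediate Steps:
l(o) = o + 2*o² (l(o) = (o² + o²) + o = 2*o² + o = o + 2*o²)
l(160/27) - 19661/26999/10166 = (160/27)*(1 + 2*(160/27)) - 19661/26999/10166 = (160*(1/27))*(1 + 2*(160*(1/27))) - 19661*(1/26999)/10166 = 160*(1 + 2*(160/27))/27 - 19661/(26999*10166) = 160*(1 + 320/27)/27 - 1*19661/274471834 = (160/27)*(347/27) - 19661/274471834 = 55520/729 - 19661/274471834 = 15238661890811/200089966986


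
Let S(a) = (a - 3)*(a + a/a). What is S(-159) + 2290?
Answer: 27886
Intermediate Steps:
S(a) = (1 + a)*(-3 + a) (S(a) = (-3 + a)*(a + 1) = (-3 + a)*(1 + a) = (1 + a)*(-3 + a))
S(-159) + 2290 = (-3 + (-159)**2 - 2*(-159)) + 2290 = (-3 + 25281 + 318) + 2290 = 25596 + 2290 = 27886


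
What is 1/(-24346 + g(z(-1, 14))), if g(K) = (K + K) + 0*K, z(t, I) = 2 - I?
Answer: -1/24370 ≈ -4.1034e-5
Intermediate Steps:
g(K) = 2*K (g(K) = 2*K + 0 = 2*K)
1/(-24346 + g(z(-1, 14))) = 1/(-24346 + 2*(2 - 1*14)) = 1/(-24346 + 2*(2 - 14)) = 1/(-24346 + 2*(-12)) = 1/(-24346 - 24) = 1/(-24370) = -1/24370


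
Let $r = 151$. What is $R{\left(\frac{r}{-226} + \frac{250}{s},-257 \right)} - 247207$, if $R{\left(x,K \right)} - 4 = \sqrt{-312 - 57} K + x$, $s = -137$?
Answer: $- \frac{7653976473}{30962} - 771 i \sqrt{41} \approx -2.4721 \cdot 10^{5} - 4936.8 i$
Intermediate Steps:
$R{\left(x,K \right)} = 4 + x + 3 i K \sqrt{41}$ ($R{\left(x,K \right)} = 4 + \left(\sqrt{-312 - 57} K + x\right) = 4 + \left(\sqrt{-369} K + x\right) = 4 + \left(3 i \sqrt{41} K + x\right) = 4 + \left(3 i K \sqrt{41} + x\right) = 4 + \left(x + 3 i K \sqrt{41}\right) = 4 + x + 3 i K \sqrt{41}$)
$R{\left(\frac{r}{-226} + \frac{250}{s},-257 \right)} - 247207 = \left(4 + \left(\frac{151}{-226} + \frac{250}{-137}\right) + 3 i \left(-257\right) \sqrt{41}\right) - 247207 = \left(4 + \left(151 \left(- \frac{1}{226}\right) + 250 \left(- \frac{1}{137}\right)\right) - 771 i \sqrt{41}\right) - 247207 = \left(4 - \frac{77187}{30962} - 771 i \sqrt{41}\right) - 247207 = \left(\frac{46661}{30962} - 771 i \sqrt{41}\right) - 247207 = - \frac{7653976473}{30962} - 771 i \sqrt{41}$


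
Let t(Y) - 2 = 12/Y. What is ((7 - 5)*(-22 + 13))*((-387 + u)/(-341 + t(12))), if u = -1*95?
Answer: -4338/169 ≈ -25.669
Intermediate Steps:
u = -95
t(Y) = 2 + 12/Y
((7 - 5)*(-22 + 13))*((-387 + u)/(-341 + t(12))) = ((7 - 5)*(-22 + 13))*((-387 - 95)/(-341 + (2 + 12/12))) = (2*(-9))*(-482/(-341 + (2 + 12*(1/12)))) = -(-8676)/(-341 + (2 + 1)) = -(-8676)/(-341 + 3) = -(-8676)/(-338) = -(-8676)*(-1)/338 = -18*241/169 = -4338/169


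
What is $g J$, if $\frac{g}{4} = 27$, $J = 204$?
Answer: $22032$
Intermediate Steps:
$g = 108$ ($g = 4 \cdot 27 = 108$)
$g J = 108 \cdot 204 = 22032$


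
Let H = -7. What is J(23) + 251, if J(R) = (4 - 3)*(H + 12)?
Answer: 256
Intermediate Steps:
J(R) = 5 (J(R) = (4 - 3)*(-7 + 12) = 1*5 = 5)
J(23) + 251 = 5 + 251 = 256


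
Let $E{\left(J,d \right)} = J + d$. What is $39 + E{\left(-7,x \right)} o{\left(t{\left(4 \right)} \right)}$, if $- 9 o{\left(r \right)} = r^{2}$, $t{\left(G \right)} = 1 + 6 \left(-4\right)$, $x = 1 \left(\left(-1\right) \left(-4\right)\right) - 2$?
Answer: $\frac{2996}{9} \approx 332.89$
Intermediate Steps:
$x = 2$ ($x = 1 \cdot 4 - 2 = 4 - 2 = 2$)
$t{\left(G \right)} = -23$ ($t{\left(G \right)} = 1 - 24 = -23$)
$o{\left(r \right)} = - \frac{r^{2}}{9}$
$39 + E{\left(-7,x \right)} o{\left(t{\left(4 \right)} \right)} = 39 + \left(-7 + 2\right) \left(- \frac{\left(-23\right)^{2}}{9}\right) = 39 - 5 \left(\left(- \frac{1}{9}\right) 529\right) = 39 - - \frac{2645}{9} = 39 + \frac{2645}{9} = \frac{2996}{9}$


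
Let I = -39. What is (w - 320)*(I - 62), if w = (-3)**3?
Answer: 35047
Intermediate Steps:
w = -27
(w - 320)*(I - 62) = (-27 - 320)*(-39 - 62) = -347*(-101) = 35047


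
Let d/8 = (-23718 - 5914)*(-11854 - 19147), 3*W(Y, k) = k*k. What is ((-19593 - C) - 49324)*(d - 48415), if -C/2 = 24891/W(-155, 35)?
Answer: -619323120868216539/1225 ≈ -5.0557e+14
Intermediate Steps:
W(Y, k) = k²/3 (W(Y, k) = (k*k)/3 = k²/3)
C = -149346/1225 (C = -49782/((⅓)*35²) = -49782/((⅓)*1225) = -49782/1225/3 = -49782*3/1225 = -2*74673/1225 = -149346/1225 ≈ -121.92)
d = 7348973056 (d = 8*((-23718 - 5914)*(-11854 - 19147)) = 8*(-29632*(-31001)) = 8*918621632 = 7348973056)
((-19593 - C) - 49324)*(d - 48415) = ((-19593 - 1*(-149346/1225)) - 49324)*(7348973056 - 48415) = ((-19593 + 149346/1225) - 49324)*7348924641 = (-23852079/1225 - 49324)*7348924641 = -84273979/1225*7348924641 = -619323120868216539/1225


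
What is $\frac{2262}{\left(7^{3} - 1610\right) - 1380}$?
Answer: $- \frac{2262}{2647} \approx -0.85455$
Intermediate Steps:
$\frac{2262}{\left(7^{3} - 1610\right) - 1380} = \frac{2262}{\left(343 - 1610\right) - 1380} = \frac{2262}{-1267 - 1380} = \frac{2262}{-2647} = 2262 \left(- \frac{1}{2647}\right) = - \frac{2262}{2647}$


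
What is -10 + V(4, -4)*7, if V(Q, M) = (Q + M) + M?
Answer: -38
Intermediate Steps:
V(Q, M) = Q + 2*M (V(Q, M) = (M + Q) + M = Q + 2*M)
-10 + V(4, -4)*7 = -10 + (4 + 2*(-4))*7 = -10 + (4 - 8)*7 = -10 - 4*7 = -10 - 28 = -38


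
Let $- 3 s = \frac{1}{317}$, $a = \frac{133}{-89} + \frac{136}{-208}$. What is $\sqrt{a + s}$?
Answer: $\frac{i \sqrt{10408321057290}}{2200614} \approx 1.466 i$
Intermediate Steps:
$a = - \frac{4971}{2314}$ ($a = 133 \left(- \frac{1}{89}\right) + 136 \left(- \frac{1}{208}\right) = - \frac{133}{89} - \frac{17}{26} = - \frac{4971}{2314} \approx -2.1482$)
$s = - \frac{1}{951}$ ($s = - \frac{1}{3 \cdot 317} = \left(- \frac{1}{3}\right) \frac{1}{317} = - \frac{1}{951} \approx -0.0010515$)
$\sqrt{a + s} = \sqrt{- \frac{4971}{2314} - \frac{1}{951}} = \sqrt{- \frac{4729735}{2200614}} = \frac{i \sqrt{10408321057290}}{2200614}$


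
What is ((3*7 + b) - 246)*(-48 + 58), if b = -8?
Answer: -2330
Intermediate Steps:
((3*7 + b) - 246)*(-48 + 58) = ((3*7 - 8) - 246)*(-48 + 58) = ((21 - 8) - 246)*10 = (13 - 246)*10 = -233*10 = -2330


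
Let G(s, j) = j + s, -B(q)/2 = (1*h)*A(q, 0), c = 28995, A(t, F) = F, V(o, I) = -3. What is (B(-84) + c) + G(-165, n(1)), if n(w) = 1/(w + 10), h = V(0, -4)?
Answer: 317131/11 ≈ 28830.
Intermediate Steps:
h = -3
n(w) = 1/(10 + w)
B(q) = 0 (B(q) = -2*1*(-3)*0 = -(-6)*0 = -2*0 = 0)
(B(-84) + c) + G(-165, n(1)) = (0 + 28995) + (1/(10 + 1) - 165) = 28995 + (1/11 - 165) = 28995 - 1814/11 = 317131/11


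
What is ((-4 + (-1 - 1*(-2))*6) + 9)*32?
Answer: 352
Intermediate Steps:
((-4 + (-1 - 1*(-2))*6) + 9)*32 = ((-4 + (-1 + 2)*6) + 9)*32 = ((-4 + 1*6) + 9)*32 = ((-4 + 6) + 9)*32 = (2 + 9)*32 = 11*32 = 352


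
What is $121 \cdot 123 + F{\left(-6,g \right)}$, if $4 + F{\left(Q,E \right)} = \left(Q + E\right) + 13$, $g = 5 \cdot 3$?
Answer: $14901$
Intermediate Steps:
$g = 15$
$F{\left(Q,E \right)} = 9 + E + Q$ ($F{\left(Q,E \right)} = -4 + \left(\left(Q + E\right) + 13\right) = -4 + \left(\left(E + Q\right) + 13\right) = -4 + \left(13 + E + Q\right) = 9 + E + Q$)
$121 \cdot 123 + F{\left(-6,g \right)} = 121 \cdot 123 + \left(9 + 15 - 6\right) = 14883 + 18 = 14901$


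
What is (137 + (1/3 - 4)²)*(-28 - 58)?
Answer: -116444/9 ≈ -12938.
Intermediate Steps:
(137 + (1/3 - 4)²)*(-28 - 58) = (137 + (⅓ - 4)²)*(-86) = (137 + (-11/3)²)*(-86) = (137 + 121/9)*(-86) = (1354/9)*(-86) = -116444/9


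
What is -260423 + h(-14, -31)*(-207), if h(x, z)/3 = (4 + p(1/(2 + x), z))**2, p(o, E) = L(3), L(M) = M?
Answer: -290852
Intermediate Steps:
p(o, E) = 3
h(x, z) = 147 (h(x, z) = 3*(4 + 3)**2 = 3*7**2 = 3*49 = 147)
-260423 + h(-14, -31)*(-207) = -260423 + 147*(-207) = -260423 - 30429 = -290852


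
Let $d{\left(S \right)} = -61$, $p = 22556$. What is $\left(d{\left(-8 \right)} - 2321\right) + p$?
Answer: $20174$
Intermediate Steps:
$\left(d{\left(-8 \right)} - 2321\right) + p = \left(-61 - 2321\right) + 22556 = -2382 + 22556 = 20174$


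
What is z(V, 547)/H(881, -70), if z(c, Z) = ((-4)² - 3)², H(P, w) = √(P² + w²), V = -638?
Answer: 169*√781061/781061 ≈ 0.19122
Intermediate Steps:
z(c, Z) = 169 (z(c, Z) = (16 - 3)² = 13² = 169)
z(V, 547)/H(881, -70) = 169/(√(881² + (-70)²)) = 169/(√(776161 + 4900)) = 169/(√781061) = 169*(√781061/781061) = 169*√781061/781061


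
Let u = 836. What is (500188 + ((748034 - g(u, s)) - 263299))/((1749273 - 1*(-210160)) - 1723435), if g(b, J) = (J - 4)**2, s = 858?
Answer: 255607/235998 ≈ 1.0831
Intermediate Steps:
g(b, J) = (-4 + J)**2
(500188 + ((748034 - g(u, s)) - 263299))/((1749273 - 1*(-210160)) - 1723435) = (500188 + ((748034 - (-4 + 858)**2) - 263299))/((1749273 - 1*(-210160)) - 1723435) = (500188 + ((748034 - 1*854**2) - 263299))/((1749273 + 210160) - 1723435) = (500188 + ((748034 - 1*729316) - 263299))/(1959433 - 1723435) = (500188 + ((748034 - 729316) - 263299))/235998 = (500188 + (18718 - 263299))*(1/235998) = (500188 - 244581)*(1/235998) = 255607*(1/235998) = 255607/235998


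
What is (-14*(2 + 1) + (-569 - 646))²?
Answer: 1580049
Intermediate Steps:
(-14*(2 + 1) + (-569 - 646))² = (-14*3 - 1215)² = (-42 - 1215)² = (-1257)² = 1580049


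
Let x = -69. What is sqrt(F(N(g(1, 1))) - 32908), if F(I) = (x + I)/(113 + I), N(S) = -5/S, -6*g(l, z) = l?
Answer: I*sqrt(3981901)/11 ≈ 181.41*I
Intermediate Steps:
g(l, z) = -l/6
F(I) = (-69 + I)/(113 + I)
sqrt(F(N(g(1, 1))) - 32908) = sqrt((-69 - 5/((-1/6*1)))/(113 - 5/((-1/6*1))) - 32908) = sqrt((-69 - 5/(-1/6))/(113 - 5/(-1/6)) - 32908) = sqrt((-69 - 5*(-6))/(113 - 5*(-6)) - 32908) = sqrt((-69 + 30)/(113 + 30) - 32908) = sqrt(-39/143 - 32908) = sqrt((1/143)*(-39) - 32908) = sqrt(-3/11 - 32908) = sqrt(-361991/11) = I*sqrt(3981901)/11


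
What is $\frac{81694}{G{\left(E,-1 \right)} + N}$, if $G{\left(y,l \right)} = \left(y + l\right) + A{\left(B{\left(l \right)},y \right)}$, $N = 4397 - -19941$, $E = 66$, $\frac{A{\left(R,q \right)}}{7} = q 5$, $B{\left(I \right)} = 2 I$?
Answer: $\frac{81694}{26713} \approx 3.0582$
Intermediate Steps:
$A{\left(R,q \right)} = 35 q$ ($A{\left(R,q \right)} = 7 q 5 = 7 \cdot 5 q = 35 q$)
$N = 24338$ ($N = 4397 + 19941 = 24338$)
$G{\left(y,l \right)} = l + 36 y$ ($G{\left(y,l \right)} = \left(y + l\right) + 35 y = \left(l + y\right) + 35 y = l + 36 y$)
$\frac{81694}{G{\left(E,-1 \right)} + N} = \frac{81694}{\left(-1 + 36 \cdot 66\right) + 24338} = \frac{81694}{\left(-1 + 2376\right) + 24338} = \frac{81694}{2375 + 24338} = \frac{81694}{26713}$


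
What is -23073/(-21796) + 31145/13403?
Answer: 988083839/292131788 ≈ 3.3823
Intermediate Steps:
-23073/(-21796) + 31145/13403 = -23073*(-1/21796) + 31145*(1/13403) = 23073/21796 + 31145/13403 = 988083839/292131788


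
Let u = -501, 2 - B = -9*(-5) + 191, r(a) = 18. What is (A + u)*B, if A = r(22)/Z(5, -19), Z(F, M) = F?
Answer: 581958/5 ≈ 1.1639e+5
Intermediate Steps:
B = -234 (B = 2 - (-9*(-5) + 191) = 2 - (45 + 191) = 2 - 1*236 = 2 - 236 = -234)
A = 18/5 ≈ 3.6000
(A + u)*B = (18/5 - 501)*(-234) = -2487/5*(-234) = 581958/5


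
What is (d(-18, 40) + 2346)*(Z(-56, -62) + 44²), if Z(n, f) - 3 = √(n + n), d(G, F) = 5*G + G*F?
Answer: 2978304 + 6144*I*√7 ≈ 2.9783e+6 + 16256.0*I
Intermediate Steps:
d(G, F) = 5*G + F*G
Z(n, f) = 3 + √2*√n (Z(n, f) = 3 + √(n + n) = 3 + √(2*n) = 3 + √2*√n)
(d(-18, 40) + 2346)*(Z(-56, -62) + 44²) = (-18*(5 + 40) + 2346)*((3 + √2*√(-56)) + 44²) = (-18*45 + 2346)*((3 + √2*(2*I*√14)) + 1936) = (-810 + 2346)*((3 + 4*I*√7) + 1936) = 1536*(1939 + 4*I*√7) = 2978304 + 6144*I*√7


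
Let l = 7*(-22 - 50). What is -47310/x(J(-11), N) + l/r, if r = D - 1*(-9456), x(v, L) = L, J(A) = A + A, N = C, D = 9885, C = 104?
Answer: -7262501/15964 ≈ -454.93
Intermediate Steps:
N = 104
J(A) = 2*A
r = 19341 (r = 9885 - 1*(-9456) = 9885 + 9456 = 19341)
l = -504 (l = 7*(-72) = -504)
-47310/x(J(-11), N) + l/r = -47310/104 - 504/19341 = -47310*1/104 - 504*1/19341 = -23655/52 - 8/307 = -7262501/15964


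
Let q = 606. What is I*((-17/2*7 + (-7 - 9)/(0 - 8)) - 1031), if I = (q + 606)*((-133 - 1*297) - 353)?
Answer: 1032982146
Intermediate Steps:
I = -948996 (I = (606 + 606)*((-133 - 1*297) - 353) = 1212*((-133 - 297) - 353) = 1212*(-430 - 353) = 1212*(-783) = -948996)
I*((-17/2*7 + (-7 - 9)/(0 - 8)) - 1031) = -948996*((-17/2*7 + (-7 - 9)/(0 - 8)) - 1031) = -948996*((-17*½*7 - 16/(-8)) - 1031) = -948996*((-17/2*7 - 16*(-⅛)) - 1031) = -948996*((-119/2 + 2) - 1031) = -948996*(-115/2 - 1031) = -948996*(-2177/2) = 1032982146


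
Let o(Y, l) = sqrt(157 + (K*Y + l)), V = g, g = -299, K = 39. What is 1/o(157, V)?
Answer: sqrt(5981)/5981 ≈ 0.012930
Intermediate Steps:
V = -299
o(Y, l) = sqrt(157 + l + 39*Y) (o(Y, l) = sqrt(157 + (39*Y + l)) = sqrt(157 + (l + 39*Y)) = sqrt(157 + l + 39*Y))
1/o(157, V) = 1/(sqrt(157 - 299 + 39*157)) = 1/(sqrt(157 - 299 + 6123)) = 1/(sqrt(5981)) = sqrt(5981)/5981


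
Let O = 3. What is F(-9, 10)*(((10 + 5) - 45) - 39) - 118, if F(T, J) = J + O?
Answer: -1015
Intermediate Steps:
F(T, J) = 3 + J (F(T, J) = J + 3 = 3 + J)
F(-9, 10)*(((10 + 5) - 45) - 39) - 118 = (3 + 10)*(((10 + 5) - 45) - 39) - 118 = 13*((15 - 45) - 39) - 118 = 13*(-30 - 39) - 118 = 13*(-69) - 118 = -897 - 118 = -1015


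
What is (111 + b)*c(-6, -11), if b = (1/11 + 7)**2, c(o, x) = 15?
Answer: 292725/121 ≈ 2419.2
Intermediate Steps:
b = 6084/121 (b = (1*(1/11) + 7)**2 = (1/11 + 7)**2 = (78/11)**2 = 6084/121 ≈ 50.281)
(111 + b)*c(-6, -11) = (111 + 6084/121)*15 = (19515/121)*15 = 292725/121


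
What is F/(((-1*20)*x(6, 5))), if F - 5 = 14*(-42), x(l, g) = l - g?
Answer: 583/20 ≈ 29.150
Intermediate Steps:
F = -583 (F = 5 + 14*(-42) = 5 - 588 = -583)
F/(((-1*20)*x(6, 5))) = -583*(-1/(20*(6 - 1*5))) = -583*(-1/(20*(6 - 5))) = -583/((-20*1)) = -583/(-20) = -583*(-1/20) = 583/20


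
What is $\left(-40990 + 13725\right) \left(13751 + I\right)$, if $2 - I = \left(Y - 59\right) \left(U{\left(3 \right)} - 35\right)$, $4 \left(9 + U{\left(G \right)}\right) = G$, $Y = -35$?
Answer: $- \frac{528259375}{2} \approx -2.6413 \cdot 10^{8}$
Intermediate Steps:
$U{\left(G \right)} = -9 + \frac{G}{4}$
$I = - \frac{8127}{2}$ ($I = 2 - \left(-35 - 59\right) \left(\left(-9 + \frac{1}{4} \cdot 3\right) - 35\right) = 2 - - 94 \left(\left(-9 + \frac{3}{4}\right) - 35\right) = 2 - - 94 \left(- \frac{33}{4} - 35\right) = 2 - \left(-94\right) \left(- \frac{173}{4}\right) = 2 - \frac{8131}{2} = - \frac{8127}{2} \approx -4063.5$)
$\left(-40990 + 13725\right) \left(13751 + I\right) = \left(-40990 + 13725\right) \left(13751 - \frac{8127}{2}\right) = \left(-27265\right) \frac{19375}{2} = - \frac{528259375}{2}$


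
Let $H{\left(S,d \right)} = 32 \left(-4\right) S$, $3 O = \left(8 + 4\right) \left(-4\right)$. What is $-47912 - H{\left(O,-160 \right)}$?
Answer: $-49960$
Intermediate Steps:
$O = -16$ ($O = \frac{\left(8 + 4\right) \left(-4\right)}{3} = \frac{12 \left(-4\right)}{3} = \frac{1}{3} \left(-48\right) = -16$)
$H{\left(S,d \right)} = - 128 S$
$-47912 - H{\left(O,-160 \right)} = -47912 - \left(-128\right) \left(-16\right) = -47912 - 2048 = -49960$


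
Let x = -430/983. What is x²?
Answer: 184900/966289 ≈ 0.19135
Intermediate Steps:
x = -430/983 (x = -430*1/983 = -430/983 ≈ -0.43744)
x² = (-430/983)² = 184900/966289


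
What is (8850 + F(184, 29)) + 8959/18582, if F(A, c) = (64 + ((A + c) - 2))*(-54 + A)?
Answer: 828766159/18582 ≈ 44601.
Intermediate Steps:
F(A, c) = (-54 + A)*(62 + A + c) (F(A, c) = (64 + (-2 + A + c))*(-54 + A) = (62 + A + c)*(-54 + A) = (-54 + A)*(62 + A + c))
(8850 + F(184, 29)) + 8959/18582 = (8850 + (-3348 + 184**2 - 54*29 + 8*184 + 184*29)) + 8959/18582 = (8850 + (-3348 + 33856 - 1566 + 1472 + 5336)) + 8959*(1/18582) = (8850 + 35750) + 8959/18582 = 44600 + 8959/18582 = 828766159/18582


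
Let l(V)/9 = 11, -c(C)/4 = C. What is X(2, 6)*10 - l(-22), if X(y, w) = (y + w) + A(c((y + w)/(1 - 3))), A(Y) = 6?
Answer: 41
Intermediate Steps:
c(C) = -4*C
X(y, w) = 6 + w + y (X(y, w) = (y + w) + 6 = (w + y) + 6 = 6 + w + y)
l(V) = 99 (l(V) = 9*11 = 99)
X(2, 6)*10 - l(-22) = (6 + 6 + 2)*10 - 1*99 = 14*10 - 99 = 140 - 99 = 41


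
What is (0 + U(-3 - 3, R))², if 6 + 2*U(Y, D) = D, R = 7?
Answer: ¼ ≈ 0.25000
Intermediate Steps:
U(Y, D) = -3 + D/2
(0 + U(-3 - 3, R))² = (0 + (-3 + (½)*7))² = (0 + (-3 + 7/2))² = (0 + ½)² = (½)² = ¼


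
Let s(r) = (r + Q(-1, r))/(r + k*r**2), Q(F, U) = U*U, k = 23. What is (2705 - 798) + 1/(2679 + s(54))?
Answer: 577310037/302732 ≈ 1907.0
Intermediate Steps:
Q(F, U) = U**2
s(r) = (r + r**2)/(r + 23*r**2)
(2705 - 798) + 1/(2679 + s(54)) = (2705 - 798) + 1/(2679 + (1 + 54)/(1 + 23*54)) = 1907 + 1/(2679 + 55/(1 + 1242)) = 1907 + 1/(2679 + 55/1243) = 1907 + 1/(2679 + (1/1243)*55) = 1907 + 1/(2679 + 5/113) = 1907 + 1/(302732/113) = 1907 + 113/302732 = 577310037/302732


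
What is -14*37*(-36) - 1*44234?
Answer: -25586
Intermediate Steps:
-14*37*(-36) - 1*44234 = -518*(-36) - 44234 = 18648 - 44234 = -25586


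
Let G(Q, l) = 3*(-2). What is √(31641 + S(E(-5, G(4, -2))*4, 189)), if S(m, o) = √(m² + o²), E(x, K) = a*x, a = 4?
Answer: √(31641 + √42121) ≈ 178.46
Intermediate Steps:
G(Q, l) = -6
E(x, K) = 4*x
√(31641 + S(E(-5, G(4, -2))*4, 189)) = √(31641 + √(((4*(-5))*4)² + 189²)) = √(31641 + √((-20*4)² + 35721)) = √(31641 + √((-80)² + 35721)) = √(31641 + √(6400 + 35721)) = √(31641 + √42121)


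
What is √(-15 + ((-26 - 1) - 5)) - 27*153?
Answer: -4131 + I*√47 ≈ -4131.0 + 6.8557*I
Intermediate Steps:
√(-15 + ((-26 - 1) - 5)) - 27*153 = √(-15 + (-27 - 5)) - 4131 = √(-15 - 32) - 4131 = √(-47) - 4131 = I*√47 - 4131 = -4131 + I*√47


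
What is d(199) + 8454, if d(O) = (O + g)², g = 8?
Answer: 51303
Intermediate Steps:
d(O) = (8 + O)² (d(O) = (O + 8)² = (8 + O)²)
d(199) + 8454 = (8 + 199)² + 8454 = 207² + 8454 = 42849 + 8454 = 51303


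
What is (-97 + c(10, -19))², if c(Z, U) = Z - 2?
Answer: 7921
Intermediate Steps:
c(Z, U) = -2 + Z
(-97 + c(10, -19))² = (-97 + (-2 + 10))² = (-97 + 8)² = (-89)² = 7921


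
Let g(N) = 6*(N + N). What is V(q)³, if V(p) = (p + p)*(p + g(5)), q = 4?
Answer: 134217728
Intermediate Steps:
g(N) = 12*N (g(N) = 6*(2*N) = 12*N)
V(p) = 2*p*(60 + p) (V(p) = (p + p)*(p + 12*5) = (2*p)*(p + 60) = (2*p)*(60 + p) = 2*p*(60 + p))
V(q)³ = (2*4*(60 + 4))³ = (2*4*64)³ = 512³ = 134217728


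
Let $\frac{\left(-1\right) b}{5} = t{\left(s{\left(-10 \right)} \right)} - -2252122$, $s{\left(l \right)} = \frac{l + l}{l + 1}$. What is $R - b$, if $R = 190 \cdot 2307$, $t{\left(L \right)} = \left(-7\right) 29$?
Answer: $11697925$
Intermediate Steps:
$s{\left(l \right)} = \frac{2 l}{1 + l}$
$t{\left(L \right)} = -203$
$R = 438330$
$b = -11259595$ ($b = - 5 \left(-203 - -2252122\right) = - 5 \left(-203 + 2252122\right) = \left(-5\right) 2251919 = -11259595$)
$R - b = 438330 - -11259595 = 438330 + 11259595 = 11697925$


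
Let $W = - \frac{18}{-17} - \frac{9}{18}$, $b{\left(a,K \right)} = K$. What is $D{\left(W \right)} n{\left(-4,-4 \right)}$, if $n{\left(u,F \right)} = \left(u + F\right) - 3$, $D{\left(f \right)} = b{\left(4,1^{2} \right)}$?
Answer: $-11$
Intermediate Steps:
$W = \frac{19}{34}$ ($W = \left(-18\right) \left(- \frac{1}{17}\right) - \frac{1}{2} = \frac{18}{17} - \frac{1}{2} = \frac{19}{34} \approx 0.55882$)
$D{\left(f \right)} = 1$ ($D{\left(f \right)} = 1^{2} = 1$)
$n{\left(u,F \right)} = -3 + F + u$ ($n{\left(u,F \right)} = \left(F + u\right) - 3 = -3 + F + u$)
$D{\left(W \right)} n{\left(-4,-4 \right)} = 1 \left(-3 - 4 - 4\right) = 1 \left(-11\right) = -11$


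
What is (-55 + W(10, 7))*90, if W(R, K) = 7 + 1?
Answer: -4230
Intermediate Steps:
W(R, K) = 8
(-55 + W(10, 7))*90 = (-55 + 8)*90 = -47*90 = -4230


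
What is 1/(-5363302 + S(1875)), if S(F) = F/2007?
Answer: -669/3588048413 ≈ -1.8645e-7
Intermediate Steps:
S(F) = F/2007 (S(F) = F*(1/2007) = F/2007)
1/(-5363302 + S(1875)) = 1/(-5363302 + (1/2007)*1875) = 1/(-5363302 + 625/669) = 1/(-3588048413/669) = -669/3588048413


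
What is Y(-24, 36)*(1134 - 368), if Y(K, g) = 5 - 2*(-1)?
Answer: 5362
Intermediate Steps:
Y(K, g) = 7 (Y(K, g) = 5 + 2 = 7)
Y(-24, 36)*(1134 - 368) = 7*(1134 - 368) = 7*766 = 5362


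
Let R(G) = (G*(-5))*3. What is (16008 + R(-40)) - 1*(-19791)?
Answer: 36399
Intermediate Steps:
R(G) = -15*G (R(G) = -5*G*3 = -15*G)
(16008 + R(-40)) - 1*(-19791) = (16008 - 15*(-40)) - 1*(-19791) = (16008 + 600) + 19791 = 16608 + 19791 = 36399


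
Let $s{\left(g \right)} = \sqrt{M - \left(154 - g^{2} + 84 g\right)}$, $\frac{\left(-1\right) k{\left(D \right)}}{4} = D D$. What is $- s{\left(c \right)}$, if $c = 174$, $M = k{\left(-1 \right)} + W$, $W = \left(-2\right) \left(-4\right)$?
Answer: $- \sqrt{15510} \approx -124.54$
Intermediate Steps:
$k{\left(D \right)} = - 4 D^{2}$ ($k{\left(D \right)} = - 4 D D = - 4 D^{2}$)
$W = 8$
$M = 4$ ($M = - 4 \left(-1\right)^{2} + 8 = \left(-4\right) 1 + 8 = -4 + 8 = 4$)
$s{\left(g \right)} = \sqrt{-150 + g^{2} - 84 g}$ ($s{\left(g \right)} = \sqrt{4 - \left(154 - g^{2} + 84 g\right)} = \sqrt{-150 + g^{2} - 84 g}$)
$- s{\left(c \right)} = - \sqrt{-150 + 174^{2} - 14616} = - \sqrt{-150 + 30276 - 14616} = - \sqrt{15510}$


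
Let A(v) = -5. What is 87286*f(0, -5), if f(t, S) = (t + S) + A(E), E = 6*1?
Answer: -872860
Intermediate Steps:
E = 6
f(t, S) = -5 + S + t (f(t, S) = (t + S) - 5 = (S + t) - 5 = -5 + S + t)
87286*f(0, -5) = 87286*(-5 - 5 + 0) = 87286*(-10) = -872860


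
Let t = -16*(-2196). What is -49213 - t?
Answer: -84349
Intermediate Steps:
t = 35136
-49213 - t = -49213 - 1*35136 = -49213 - 35136 = -84349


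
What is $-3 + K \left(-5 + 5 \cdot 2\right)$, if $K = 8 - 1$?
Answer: $32$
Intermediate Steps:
$K = 7$ ($K = 8 - 1 = 7$)
$-3 + K \left(-5 + 5 \cdot 2\right) = -3 + 7 \left(-5 + 5 \cdot 2\right) = -3 + 7 \left(-5 + 10\right) = -3 + 7 \cdot 5 = -3 + 35 = 32$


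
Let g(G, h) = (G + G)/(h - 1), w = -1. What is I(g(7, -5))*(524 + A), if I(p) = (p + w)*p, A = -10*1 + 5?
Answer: 12110/3 ≈ 4036.7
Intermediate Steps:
g(G, h) = 2*G/(-1 + h) (g(G, h) = (2*G)/(-1 + h) = 2*G/(-1 + h))
A = -5 (A = -10 + 5 = -5)
I(p) = p*(-1 + p) (I(p) = (p - 1)*p = (-1 + p)*p = p*(-1 + p))
I(g(7, -5))*(524 + A) = ((2*7/(-1 - 5))*(-1 + 2*7/(-1 - 5)))*(524 - 5) = ((2*7/(-6))*(-1 + 2*7/(-6)))*519 = ((2*7*(-⅙))*(-1 + 2*7*(-⅙)))*519 = -7*(-1 - 7/3)/3*519 = -7/3*(-10/3)*519 = (70/9)*519 = 12110/3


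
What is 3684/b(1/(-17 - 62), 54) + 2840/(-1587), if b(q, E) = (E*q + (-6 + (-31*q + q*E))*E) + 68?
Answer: -130747733/8538060 ≈ -15.314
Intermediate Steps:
b(q, E) = 68 + E*q + E*(-6 - 31*q + E*q) (b(q, E) = (E*q + (-6 + (-31*q + E*q))*E) + 68 = (E*q + (-6 - 31*q + E*q)*E) + 68 = (E*q + E*(-6 - 31*q + E*q)) + 68 = 68 + E*q + E*(-6 - 31*q + E*q))
3684/b(1/(-17 - 62), 54) + 2840/(-1587) = 3684/(68 - 6*54 + 54²/(-17 - 62) - 30*54/(-17 - 62)) + 2840/(-1587) = 3684/(68 - 324 + 2916/(-79) - 30*54/(-79)) + 2840*(-1/1587) = 3684/(68 - 324 - 1/79*2916 - 30*54*(-1/79)) - 2840/1587 = 3684/(68 - 324 - 2916/79 + 1620/79) - 2840/1587 = 3684/(-21520/79) - 2840/1587 = 3684*(-79/21520) - 2840/1587 = -72759/5380 - 2840/1587 = -130747733/8538060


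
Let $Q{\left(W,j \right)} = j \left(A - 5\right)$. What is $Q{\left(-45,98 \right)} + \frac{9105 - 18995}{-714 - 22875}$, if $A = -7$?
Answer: $- \frac{27730774}{23589} \approx -1175.6$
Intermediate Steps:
$Q{\left(W,j \right)} = - 12 j$ ($Q{\left(W,j \right)} = j \left(-7 - 5\right) = j \left(-12\right) = - 12 j$)
$Q{\left(-45,98 \right)} + \frac{9105 - 18995}{-714 - 22875} = \left(-12\right) 98 + \frac{9105 - 18995}{-714 - 22875} = -1176 - \frac{9890}{-23589} = -1176 - - \frac{9890}{23589} = -1176 + \frac{9890}{23589} = - \frac{27730774}{23589}$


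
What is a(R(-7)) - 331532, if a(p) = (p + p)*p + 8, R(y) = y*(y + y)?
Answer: -312316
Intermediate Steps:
R(y) = 2*y² (R(y) = y*(2*y) = 2*y²)
a(p) = 8 + 2*p² (a(p) = (2*p)*p + 8 = 2*p² + 8 = 8 + 2*p²)
a(R(-7)) - 331532 = (8 + 2*(2*(-7)²)²) - 331532 = (8 + 2*(2*49)²) - 331532 = (8 + 2*98²) - 331532 = (8 + 2*9604) - 331532 = (8 + 19208) - 331532 = 19216 - 331532 = -312316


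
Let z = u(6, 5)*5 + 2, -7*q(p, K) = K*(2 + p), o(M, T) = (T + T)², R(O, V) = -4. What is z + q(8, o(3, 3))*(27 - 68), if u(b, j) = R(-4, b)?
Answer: 14634/7 ≈ 2090.6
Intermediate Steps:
o(M, T) = 4*T² (o(M, T) = (2*T)² = 4*T²)
u(b, j) = -4
q(p, K) = -K*(2 + p)/7
z = -18 (z = -4*5 + 2 = -20 + 2 = -18)
z + q(8, o(3, 3))*(27 - 68) = -18 + (-4*3²*(2 + 8)/7)*(27 - 68) = -18 - ⅐*4*9*10*(-41) = -18 - ⅐*36*10*(-41) = -18 - 360/7*(-41) = -18 + 14760/7 = 14634/7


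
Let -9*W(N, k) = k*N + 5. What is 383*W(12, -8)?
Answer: 34853/9 ≈ 3872.6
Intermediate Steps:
W(N, k) = -5/9 - N*k/9 (W(N, k) = -(k*N + 5)/9 = -(N*k + 5)/9 = -(5 + N*k)/9 = -5/9 - N*k/9)
383*W(12, -8) = 383*(-5/9 - ⅑*12*(-8)) = 383*(-5/9 + 32/3) = 383*(91/9) = 34853/9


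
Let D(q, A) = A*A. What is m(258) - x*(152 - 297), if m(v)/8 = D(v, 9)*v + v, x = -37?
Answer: 163883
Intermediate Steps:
D(q, A) = A²
m(v) = 656*v (m(v) = 8*(9²*v + v) = 8*(81*v + v) = 8*(82*v) = 656*v)
m(258) - x*(152 - 297) = 656*258 - (-37)*(152 - 297) = 169248 - (-37)*(-145) = 169248 - 1*5365 = 169248 - 5365 = 163883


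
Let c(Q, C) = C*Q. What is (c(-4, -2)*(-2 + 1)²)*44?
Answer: 352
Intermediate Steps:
(c(-4, -2)*(-2 + 1)²)*44 = ((-2*(-4))*(-2 + 1)²)*44 = (8*(-1)²)*44 = (8*1)*44 = 8*44 = 352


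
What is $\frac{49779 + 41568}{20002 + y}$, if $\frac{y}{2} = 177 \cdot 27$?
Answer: $\frac{91347}{29560} \approx 3.0902$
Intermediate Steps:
$y = 9558$ ($y = 2 \cdot 177 \cdot 27 = 2 \cdot 4779 = 9558$)
$\frac{49779 + 41568}{20002 + y} = \frac{49779 + 41568}{20002 + 9558} = \frac{91347}{29560}$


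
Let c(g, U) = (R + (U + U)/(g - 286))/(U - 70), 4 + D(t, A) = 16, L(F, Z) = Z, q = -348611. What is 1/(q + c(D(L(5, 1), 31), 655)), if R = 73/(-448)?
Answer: -11968320/4172288104667 ≈ -2.8685e-6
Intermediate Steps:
D(t, A) = 12 (D(t, A) = -4 + 16 = 12)
R = -73/448 (R = 73*(-1/448) = -73/448 ≈ -0.16295)
c(g, U) = (-73/448 + 2*U/(-286 + g))/(-70 + U) (c(g, U) = (-73/448 + (U + U)/(g - 286))/(U - 70) = (-73/448 + (2*U)/(-286 + g))/(-70 + U) = (-73/448 + 2*U/(-286 + g))/(-70 + U))
1/(q + c(D(L(5, 1), 31), 655)) = 1/(-348611 + (20878 - 73*12 + 896*655)/(448*(20020 - 286*655 - 70*12 + 655*12))) = 1/(-348611 + (20878 - 876 + 586880)/(448*(20020 - 187330 - 840 + 7860))) = 1/(-348611 + (1/448)*606882/(-160290)) = 1/(-348611 + (1/448)*(-1/160290)*606882) = 1/(-348611 - 101147/11968320) = 1/(-4172288104667/11968320) = -11968320/4172288104667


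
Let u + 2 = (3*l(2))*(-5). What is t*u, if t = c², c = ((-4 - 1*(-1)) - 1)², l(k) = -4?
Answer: 14848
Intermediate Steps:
u = 58 (u = -2 + (3*(-4))*(-5) = -2 - 12*(-5) = -2 + 60 = 58)
c = 16 (c = ((-4 + 1) - 1)² = (-3 - 1)² = (-4)² = 16)
t = 256 (t = 16² = 256)
t*u = 256*58 = 14848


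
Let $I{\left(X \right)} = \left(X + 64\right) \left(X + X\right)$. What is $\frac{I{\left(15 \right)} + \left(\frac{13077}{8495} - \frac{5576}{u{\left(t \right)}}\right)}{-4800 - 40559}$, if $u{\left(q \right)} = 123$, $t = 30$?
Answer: $- \frac{59283361}{1155974115} \approx -0.051284$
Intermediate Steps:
$I{\left(X \right)} = 2 X \left(64 + X\right)$ ($I{\left(X \right)} = \left(64 + X\right) 2 X = 2 X \left(64 + X\right)$)
$\frac{I{\left(15 \right)} + \left(\frac{13077}{8495} - \frac{5576}{u{\left(t \right)}}\right)}{-4800 - 40559} = \frac{2 \cdot 15 \left(64 + 15\right) + \left(\frac{13077}{8495} - \frac{5576}{123}\right)}{-4800 - 40559} = \frac{2 \cdot 15 \cdot 79 + \left(13077 \cdot \frac{1}{8495} - \frac{136}{3}\right)}{-45359} = \left(2370 + \left(\frac{13077}{8495} - \frac{136}{3}\right)\right) \left(- \frac{1}{45359}\right) = \left(2370 - \frac{1116089}{25485}\right) \left(- \frac{1}{45359}\right) = \frac{59283361}{25485} \left(- \frac{1}{45359}\right) = - \frac{59283361}{1155974115}$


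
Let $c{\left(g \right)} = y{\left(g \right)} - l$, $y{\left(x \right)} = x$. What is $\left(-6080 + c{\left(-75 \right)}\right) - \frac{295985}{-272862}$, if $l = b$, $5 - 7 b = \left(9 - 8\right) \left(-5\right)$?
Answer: $- \frac{11756915995}{1910034} \approx -6155.3$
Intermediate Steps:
$b = \frac{10}{7}$ ($b = \frac{5}{7} - \frac{\left(9 - 8\right) \left(-5\right)}{7} = \frac{5}{7} - \frac{1 \left(-5\right)}{7} = \frac{5}{7} - - \frac{5}{7} = \frac{5}{7} + \frac{5}{7} = \frac{10}{7} \approx 1.4286$)
$l = \frac{10}{7} \approx 1.4286$
$c{\left(g \right)} = - \frac{10}{7} + g$ ($c{\left(g \right)} = g - \frac{10}{7} = - \frac{10}{7} + g$)
$\left(-6080 + c{\left(-75 \right)}\right) - \frac{295985}{-272862} = \left(-6080 - \frac{535}{7}\right) - \frac{295985}{-272862} = \left(-6080 - \frac{535}{7}\right) - - \frac{295985}{272862} = - \frac{43095}{7} + \frac{295985}{272862} = - \frac{11756915995}{1910034}$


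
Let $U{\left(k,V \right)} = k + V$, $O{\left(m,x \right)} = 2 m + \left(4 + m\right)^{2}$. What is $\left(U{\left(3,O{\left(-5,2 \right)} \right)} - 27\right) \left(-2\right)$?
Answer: $66$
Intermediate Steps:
$O{\left(m,x \right)} = \left(4 + m\right)^{2} + 2 m$
$U{\left(k,V \right)} = V + k$
$\left(U{\left(3,O{\left(-5,2 \right)} \right)} - 27\right) \left(-2\right) = \left(\left(\left(\left(4 - 5\right)^{2} + 2 \left(-5\right)\right) + 3\right) - 27\right) \left(-2\right) = \left(\left(\left(\left(-1\right)^{2} - 10\right) + 3\right) - 27\right) \left(-2\right) = \left(\left(\left(1 - 10\right) + 3\right) - 27\right) \left(-2\right) = \left(\left(-9 + 3\right) - 27\right) \left(-2\right) = \left(-6 - 27\right) \left(-2\right) = \left(-33\right) \left(-2\right) = 66$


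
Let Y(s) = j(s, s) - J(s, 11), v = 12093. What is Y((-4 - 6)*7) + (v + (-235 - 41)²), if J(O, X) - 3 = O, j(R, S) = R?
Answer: 88266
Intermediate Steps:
J(O, X) = 3 + O
Y(s) = -3 (Y(s) = s - (3 + s) = s + (-3 - s) = -3)
Y((-4 - 6)*7) + (v + (-235 - 41)²) = -3 + (12093 + (-235 - 41)²) = -3 + (12093 + (-276)²) = -3 + (12093 + 76176) = -3 + 88269 = 88266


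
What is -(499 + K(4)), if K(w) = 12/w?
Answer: -502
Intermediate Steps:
-(499 + K(4)) = -(499 + 12/4) = -(499 + 12*(¼)) = -(499 + 3) = -1*502 = -502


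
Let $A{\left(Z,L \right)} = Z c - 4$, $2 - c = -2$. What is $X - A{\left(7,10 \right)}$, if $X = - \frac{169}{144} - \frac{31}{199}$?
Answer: $- \frac{725839}{28656} \approx -25.329$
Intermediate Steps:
$c = 4$ ($c = 2 - -2 = 2 + 2 = 4$)
$A{\left(Z,L \right)} = -4 + 4 Z$ ($A{\left(Z,L \right)} = Z 4 - 4 = 4 Z - 4 = -4 + 4 Z$)
$X = - \frac{38095}{28656}$ ($X = \left(-169\right) \frac{1}{144} - \frac{31}{199} = - \frac{169}{144} - \frac{31}{199} = - \frac{38095}{28656} \approx -1.3294$)
$X - A{\left(7,10 \right)} = - \frac{38095}{28656} - \left(-4 + 4 \cdot 7\right) = - \frac{38095}{28656} - \left(-4 + 28\right) = - \frac{38095}{28656} - 24 = - \frac{725839}{28656}$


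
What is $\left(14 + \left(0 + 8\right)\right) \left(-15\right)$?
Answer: $-330$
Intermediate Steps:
$\left(14 + \left(0 + 8\right)\right) \left(-15\right) = \left(14 + 8\right) \left(-15\right) = 22 \left(-15\right) = -330$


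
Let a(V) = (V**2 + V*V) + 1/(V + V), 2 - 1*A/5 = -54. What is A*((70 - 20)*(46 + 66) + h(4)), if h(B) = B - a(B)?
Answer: 1560125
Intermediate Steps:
A = 280 (A = 10 - 5*(-54) = 10 + 270 = 280)
a(V) = 1/(2*V) + 2*V**2 (a(V) = (V**2 + V**2) + 1/(2*V) = 2*V**2 + 1/(2*V) = 1/(2*V) + 2*V**2)
h(B) = B - (1 + 4*B**3)/(2*B)
A*((70 - 20)*(46 + 66) + h(4)) = 280*((70 - 20)*(46 + 66) + (4 - 2*4**2 - 1/2/4)) = 280*(50*112 + (4 - 2*16 - 1/2*1/4)) = 280*(5600 + (4 - 32 - 1/8)) = 280*(5600 - 225/8) = 280*(44575/8) = 1560125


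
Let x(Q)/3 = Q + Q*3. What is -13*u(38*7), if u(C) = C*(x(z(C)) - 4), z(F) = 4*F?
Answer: -44137912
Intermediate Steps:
x(Q) = 12*Q (x(Q) = 3*(Q + Q*3) = 3*(Q + 3*Q) = 3*(4*Q) = 12*Q)
u(C) = C*(-4 + 48*C) (u(C) = C*(12*(4*C) - 4) = C*(48*C - 4) = C*(-4 + 48*C))
-13*u(38*7) = -52*38*7*(-1 + 12*(38*7)) = -52*266*(-1 + 12*266) = -52*266*(-1 + 3192) = -52*266*3191 = -13*3395224 = -44137912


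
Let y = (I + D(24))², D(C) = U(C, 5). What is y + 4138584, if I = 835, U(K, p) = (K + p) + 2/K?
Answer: 703472257/144 ≈ 4.8852e+6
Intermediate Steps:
U(K, p) = K + p + 2/K
D(C) = 5 + C + 2/C (D(C) = C + 5 + 2/C = 5 + C + 2/C)
y = 107516161/144 (y = (835 + (5 + 24 + 2/24))² = (835 + (5 + 24 + 2*(1/24)))² = (835 + (5 + 24 + 1/12))² = (835 + 349/12)² = (10369/12)² = 107516161/144 ≈ 7.4664e+5)
y + 4138584 = 107516161/144 + 4138584 = 703472257/144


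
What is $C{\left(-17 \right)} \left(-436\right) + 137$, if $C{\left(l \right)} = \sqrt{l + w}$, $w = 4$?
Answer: $137 - 436 i \sqrt{13} \approx 137.0 - 1572.0 i$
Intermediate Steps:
$C{\left(l \right)} = \sqrt{4 + l}$ ($C{\left(l \right)} = \sqrt{l + 4} = \sqrt{4 + l}$)
$C{\left(-17 \right)} \left(-436\right) + 137 = \sqrt{4 - 17} \left(-436\right) + 137 = \sqrt{-13} \left(-436\right) + 137 = i \sqrt{13} \left(-436\right) + 137 = - 436 i \sqrt{13} + 137 = 137 - 436 i \sqrt{13}$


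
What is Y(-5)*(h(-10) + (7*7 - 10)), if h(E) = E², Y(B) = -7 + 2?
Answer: -695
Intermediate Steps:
Y(B) = -5
Y(-5)*(h(-10) + (7*7 - 10)) = -5*((-10)² + (7*7 - 10)) = -5*(100 + (49 - 10)) = -5*(100 + 39) = -5*139 = -695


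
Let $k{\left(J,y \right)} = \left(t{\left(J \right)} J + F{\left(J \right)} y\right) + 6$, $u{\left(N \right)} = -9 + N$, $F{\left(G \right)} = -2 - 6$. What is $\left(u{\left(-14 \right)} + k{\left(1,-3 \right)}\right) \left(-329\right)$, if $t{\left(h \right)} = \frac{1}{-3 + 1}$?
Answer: $- \frac{4277}{2} \approx -2138.5$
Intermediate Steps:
$F{\left(G \right)} = -8$ ($F{\left(G \right)} = -2 - 6 = -8$)
$t{\left(h \right)} = - \frac{1}{2}$ ($t{\left(h \right)} = \frac{1}{-2} = - \frac{1}{2}$)
$k{\left(J,y \right)} = 6 - 8 y - \frac{J}{2}$ ($k{\left(J,y \right)} = \left(- \frac{J}{2} - 8 y\right) + 6 = \left(- 8 y - \frac{J}{2}\right) + 6 = 6 - 8 y - \frac{J}{2}$)
$\left(u{\left(-14 \right)} + k{\left(1,-3 \right)}\right) \left(-329\right) = \left(\left(-9 - 14\right) - - \frac{59}{2}\right) \left(-329\right) = \left(-23 + \left(6 + 24 - \frac{1}{2}\right)\right) \left(-329\right) = \left(-23 + \frac{59}{2}\right) \left(-329\right) = \frac{13}{2} \left(-329\right) = - \frac{4277}{2}$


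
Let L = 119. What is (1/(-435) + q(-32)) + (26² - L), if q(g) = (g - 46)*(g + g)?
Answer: 2413814/435 ≈ 5549.0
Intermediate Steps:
q(g) = 2*g*(-46 + g) (q(g) = (-46 + g)*(2*g) = 2*g*(-46 + g))
(1/(-435) + q(-32)) + (26² - L) = (1/(-435) + 2*(-32)*(-46 - 32)) + (26² - 1*119) = (-1/435 + 2*(-32)*(-78)) + (676 - 119) = (-1/435 + 4992) + 557 = 2171519/435 + 557 = 2413814/435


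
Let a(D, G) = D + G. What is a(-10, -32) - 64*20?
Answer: -1322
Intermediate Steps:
a(-10, -32) - 64*20 = (-10 - 32) - 64*20 = -42 - 1280 = -1322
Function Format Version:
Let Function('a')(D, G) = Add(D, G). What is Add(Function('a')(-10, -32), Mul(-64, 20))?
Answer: -1322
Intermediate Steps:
Add(Function('a')(-10, -32), Mul(-64, 20)) = Add(Add(-10, -32), Mul(-64, 20)) = Add(-42, -1280) = -1322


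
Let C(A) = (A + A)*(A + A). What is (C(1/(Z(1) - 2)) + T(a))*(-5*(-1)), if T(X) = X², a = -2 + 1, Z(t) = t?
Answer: 25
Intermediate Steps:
a = -1
C(A) = 4*A² (C(A) = (2*A)*(2*A) = 4*A²)
(C(1/(Z(1) - 2)) + T(a))*(-5*(-1)) = (4*(1/(1 - 2))² + (-1)²)*(-5*(-1)) = (4*(1/(-1))² + 1)*5 = (4*(-1)² + 1)*5 = (4*1 + 1)*5 = (4 + 1)*5 = 5*5 = 25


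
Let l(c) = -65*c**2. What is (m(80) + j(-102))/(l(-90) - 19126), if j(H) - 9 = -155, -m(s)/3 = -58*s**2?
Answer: -556727/272813 ≈ -2.0407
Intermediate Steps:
m(s) = 174*s**2 (m(s) = -(-174)*s**2 = 174*s**2)
j(H) = -146 (j(H) = 9 - 155 = -146)
(m(80) + j(-102))/(l(-90) - 19126) = (174*80**2 - 146)/(-65*(-90)**2 - 19126) = (174*6400 - 146)/(-65*8100 - 19126) = (1113600 - 146)/(-526500 - 19126) = 1113454/(-545626) = 1113454*(-1/545626) = -556727/272813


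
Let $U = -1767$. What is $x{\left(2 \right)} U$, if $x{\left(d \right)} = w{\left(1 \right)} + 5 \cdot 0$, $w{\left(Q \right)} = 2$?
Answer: $-3534$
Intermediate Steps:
$x{\left(d \right)} = 2$ ($x{\left(d \right)} = 2 + 5 \cdot 0 = 2 + 0 = 2$)
$x{\left(2 \right)} U = 2 \left(-1767\right) = -3534$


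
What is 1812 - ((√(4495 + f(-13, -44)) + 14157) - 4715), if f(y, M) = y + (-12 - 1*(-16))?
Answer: -7630 - √4486 ≈ -7697.0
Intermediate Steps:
f(y, M) = 4 + y (f(y, M) = y + (-12 + 16) = y + 4 = 4 + y)
1812 - ((√(4495 + f(-13, -44)) + 14157) - 4715) = 1812 - ((√(4495 + (4 - 13)) + 14157) - 4715) = 1812 - ((√(4495 - 9) + 14157) - 4715) = 1812 - ((√4486 + 14157) - 4715) = 1812 - ((14157 + √4486) - 4715) = 1812 - (9442 + √4486) = 1812 + (-9442 - √4486) = -7630 - √4486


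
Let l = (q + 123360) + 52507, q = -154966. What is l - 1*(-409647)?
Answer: 430548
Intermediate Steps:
l = 20901 (l = (-154966 + 123360) + 52507 = -31606 + 52507 = 20901)
l - 1*(-409647) = 20901 - 1*(-409647) = 20901 + 409647 = 430548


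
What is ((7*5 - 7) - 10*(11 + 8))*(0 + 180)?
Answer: -29160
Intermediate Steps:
((7*5 - 7) - 10*(11 + 8))*(0 + 180) = ((35 - 7) - 10*19)*180 = (28 - 190)*180 = -162*180 = -29160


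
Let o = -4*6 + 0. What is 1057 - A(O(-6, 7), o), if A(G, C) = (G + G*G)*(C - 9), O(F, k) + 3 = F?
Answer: 3433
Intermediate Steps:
O(F, k) = -3 + F
o = -24 (o = -24 + 0 = -24)
A(G, C) = (-9 + C)*(G + G²) (A(G, C) = (G + G²)*(-9 + C) = (-9 + C)*(G + G²))
1057 - A(O(-6, 7), o) = 1057 - (-3 - 6)*(-9 - 24 - 9*(-3 - 6) - 24*(-3 - 6)) = 1057 - (-9)*(-9 - 24 - 9*(-9) - 24*(-9)) = 1057 - (-9)*(-9 - 24 + 81 + 216) = 1057 - (-9)*264 = 1057 - 1*(-2376) = 1057 + 2376 = 3433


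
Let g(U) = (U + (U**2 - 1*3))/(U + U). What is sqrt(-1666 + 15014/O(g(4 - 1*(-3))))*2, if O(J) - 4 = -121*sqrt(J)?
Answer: 2*sqrt(-116900 - 201586*sqrt(742))/sqrt(-56 + 121*sqrt(742)) ≈ 83.208*I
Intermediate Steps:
g(U) = (-3 + U + U**2)/(2*U) (g(U) = (U + (U**2 - 3))/((2*U)) = (U + (-3 + U**2))*(1/(2*U)) = (-3 + U + U**2)*(1/(2*U)) = (-3 + U + U**2)/(2*U))
O(J) = 4 - 121*sqrt(J)
sqrt(-1666 + 15014/O(g(4 - 1*(-3))))*2 = sqrt(-1666 + 15014/(4 - 121*sqrt(2)*sqrt(-3 + (4 - 1*(-3))*(1 + (4 - 1*(-3))))/(2*sqrt(4 - 1*(-3)))))*2 = sqrt(-1666 + 15014/(4 - 121*sqrt(2)*sqrt(-3 + (4 + 3)*(1 + (4 + 3)))/(2*sqrt(4 + 3))))*2 = sqrt(-1666 + 15014/(4 - 121*sqrt(14)*sqrt(-3 + 7*(1 + 7))/14))*2 = sqrt(-1666 + 15014/(4 - 121*sqrt(14)*sqrt(-3 + 7*8)/14))*2 = sqrt(-1666 + 15014/(4 - 121*sqrt(14)*sqrt(-3 + 56)/14))*2 = sqrt(-1666 + 15014/(4 - 121*sqrt(742)/14))*2 = 2*sqrt(-1666 + 15014/(4 - 121*sqrt(742)/14))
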